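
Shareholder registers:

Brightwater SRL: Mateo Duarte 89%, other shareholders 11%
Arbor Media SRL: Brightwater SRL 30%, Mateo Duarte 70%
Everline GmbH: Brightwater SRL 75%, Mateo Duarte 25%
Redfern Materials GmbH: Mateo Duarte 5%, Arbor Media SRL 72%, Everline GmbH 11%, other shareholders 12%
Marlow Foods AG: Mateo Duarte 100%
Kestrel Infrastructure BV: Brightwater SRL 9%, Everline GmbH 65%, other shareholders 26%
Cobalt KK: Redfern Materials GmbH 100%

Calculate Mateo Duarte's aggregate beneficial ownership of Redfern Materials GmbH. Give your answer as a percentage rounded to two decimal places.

84.72%

Mateo reaches Redfern along 5 paths.
Direct stake: 5% = 5%.
Via Brightwater → Arbor: 89% × 30% × 72% = 19.224%.
Via Arbor: 70% × 72% = 50.4%.
Via Brightwater → Everline: 89% × 75% × 11% = 7.3425%.
Via Everline: 25% × 11% = 2.75%.
Total: 5% + 19.224% + 50.4% + 7.3425% + 2.75% = 84.7165%.
Rounded: 84.72%.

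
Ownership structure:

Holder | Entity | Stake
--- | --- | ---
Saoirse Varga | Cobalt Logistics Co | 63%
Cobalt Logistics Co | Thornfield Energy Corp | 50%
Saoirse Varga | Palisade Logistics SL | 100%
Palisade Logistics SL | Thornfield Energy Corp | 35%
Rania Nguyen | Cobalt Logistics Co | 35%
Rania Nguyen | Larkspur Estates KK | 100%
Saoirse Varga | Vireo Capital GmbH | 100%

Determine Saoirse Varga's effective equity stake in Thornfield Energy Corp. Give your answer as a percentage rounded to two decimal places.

Saoirse reaches Thornfield along 2 paths.
Via Palisade: 100% × 35% = 35%.
Via Cobalt: 63% × 50% = 31.5%.
Total: 35% + 31.5% = 66.5%.
Rounded: 66.50%.

66.50%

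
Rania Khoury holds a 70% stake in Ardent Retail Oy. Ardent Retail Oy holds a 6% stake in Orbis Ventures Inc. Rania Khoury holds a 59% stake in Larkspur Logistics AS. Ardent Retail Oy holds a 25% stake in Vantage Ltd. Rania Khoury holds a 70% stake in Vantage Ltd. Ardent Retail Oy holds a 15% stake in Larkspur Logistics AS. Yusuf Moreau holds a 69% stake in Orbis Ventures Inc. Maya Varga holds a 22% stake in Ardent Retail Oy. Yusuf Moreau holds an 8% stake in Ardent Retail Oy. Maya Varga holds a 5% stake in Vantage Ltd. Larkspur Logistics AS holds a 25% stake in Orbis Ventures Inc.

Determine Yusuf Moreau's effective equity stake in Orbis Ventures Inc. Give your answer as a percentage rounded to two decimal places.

Yusuf reaches Orbis along 3 paths.
Direct stake: 69% = 69%.
Via Ardent: 8% × 6% = 0.48%.
Via Ardent → Larkspur: 8% × 15% × 25% = 0.3%.
Total: 69% + 0.48% + 0.3% = 69.78%.

69.78%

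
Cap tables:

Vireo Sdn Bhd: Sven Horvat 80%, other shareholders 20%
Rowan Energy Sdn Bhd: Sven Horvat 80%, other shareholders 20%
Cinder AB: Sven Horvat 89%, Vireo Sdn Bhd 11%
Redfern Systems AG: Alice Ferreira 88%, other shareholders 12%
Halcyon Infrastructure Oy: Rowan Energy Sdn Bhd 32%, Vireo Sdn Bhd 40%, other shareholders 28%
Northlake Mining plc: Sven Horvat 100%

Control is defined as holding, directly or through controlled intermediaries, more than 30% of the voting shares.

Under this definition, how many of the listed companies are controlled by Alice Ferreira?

Alice holds 88% of Redfern, so Alice controls Redfern.
No other company's threshold is met.
Alice controls 1 company.

1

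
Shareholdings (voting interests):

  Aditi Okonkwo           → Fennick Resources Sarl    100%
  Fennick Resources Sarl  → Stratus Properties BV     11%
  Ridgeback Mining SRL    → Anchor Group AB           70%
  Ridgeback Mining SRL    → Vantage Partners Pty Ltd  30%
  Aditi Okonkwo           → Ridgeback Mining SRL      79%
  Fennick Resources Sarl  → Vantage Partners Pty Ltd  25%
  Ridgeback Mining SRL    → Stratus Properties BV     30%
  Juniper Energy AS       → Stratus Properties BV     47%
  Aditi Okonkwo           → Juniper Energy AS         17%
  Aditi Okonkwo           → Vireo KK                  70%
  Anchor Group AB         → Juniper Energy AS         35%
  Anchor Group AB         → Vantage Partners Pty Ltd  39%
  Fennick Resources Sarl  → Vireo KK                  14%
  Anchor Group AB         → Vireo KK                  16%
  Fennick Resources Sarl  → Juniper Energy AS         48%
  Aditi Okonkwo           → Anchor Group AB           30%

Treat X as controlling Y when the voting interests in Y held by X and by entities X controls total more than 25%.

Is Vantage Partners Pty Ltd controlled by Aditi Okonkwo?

Yes

Aditi holds 79% of Ridgeback, so Aditi controls Ridgeback.
Ridgeback and Aditi together hold 70% + 30% = 100% of Anchor, so Aditi controls Anchor.
Aditi holds 100% of Fennick, so Aditi controls Fennick.
Fennick and Anchor and Ridgeback together hold 25% + 39% + 30% = 94% of Vantage, so Aditi controls Vantage.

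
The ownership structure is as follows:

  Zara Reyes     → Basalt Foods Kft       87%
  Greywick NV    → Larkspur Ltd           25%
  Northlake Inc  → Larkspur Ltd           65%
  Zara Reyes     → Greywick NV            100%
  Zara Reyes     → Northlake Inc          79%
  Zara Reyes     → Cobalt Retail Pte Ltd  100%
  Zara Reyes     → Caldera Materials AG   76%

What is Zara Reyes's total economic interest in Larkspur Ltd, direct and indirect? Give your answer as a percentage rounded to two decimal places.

Zara reaches Larkspur along 2 paths.
Via Greywick: 100% × 25% = 25%.
Via Northlake: 79% × 65% = 51.35%.
Total: 25% + 51.35% = 76.35%.

76.35%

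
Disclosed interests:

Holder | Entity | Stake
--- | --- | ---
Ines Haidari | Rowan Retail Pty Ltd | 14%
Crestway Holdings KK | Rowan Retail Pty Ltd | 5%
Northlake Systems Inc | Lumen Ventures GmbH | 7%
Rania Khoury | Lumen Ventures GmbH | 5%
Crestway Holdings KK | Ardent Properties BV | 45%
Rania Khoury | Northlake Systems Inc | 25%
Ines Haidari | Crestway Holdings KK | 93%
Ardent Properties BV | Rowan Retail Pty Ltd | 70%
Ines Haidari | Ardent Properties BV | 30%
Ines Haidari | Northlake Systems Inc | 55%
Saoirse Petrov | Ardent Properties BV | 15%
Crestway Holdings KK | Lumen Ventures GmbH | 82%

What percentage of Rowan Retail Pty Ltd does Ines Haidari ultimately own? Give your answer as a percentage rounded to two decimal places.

68.95%

Ines reaches Rowan along 4 paths.
Direct stake: 14% = 14%.
Via Crestway → Ardent: 93% × 45% × 70% = 29.295%.
Via Ardent: 30% × 70% = 21%.
Via Crestway: 93% × 5% = 4.65%.
Total: 14% + 29.295% + 21% + 4.65% = 68.945%.
Rounded: 68.95%.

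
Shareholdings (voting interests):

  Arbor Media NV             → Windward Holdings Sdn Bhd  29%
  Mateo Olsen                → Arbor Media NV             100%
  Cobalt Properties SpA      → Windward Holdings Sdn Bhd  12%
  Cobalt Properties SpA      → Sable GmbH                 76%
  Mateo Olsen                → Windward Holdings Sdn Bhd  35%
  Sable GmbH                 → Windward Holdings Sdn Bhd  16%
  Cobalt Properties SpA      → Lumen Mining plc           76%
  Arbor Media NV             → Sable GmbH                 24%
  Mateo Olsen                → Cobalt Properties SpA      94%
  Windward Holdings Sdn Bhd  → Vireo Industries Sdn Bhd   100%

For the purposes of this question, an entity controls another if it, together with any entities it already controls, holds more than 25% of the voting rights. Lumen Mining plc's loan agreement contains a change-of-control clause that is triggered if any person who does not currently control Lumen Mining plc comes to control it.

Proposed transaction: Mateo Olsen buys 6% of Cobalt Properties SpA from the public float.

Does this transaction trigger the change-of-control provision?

No

The purchase changes only Mateo's holdings, so Mateo is the only person who could newly come to control Lumen.
Mateo holds 94% of Cobalt, so Mateo controls Cobalt.
Cobalt holds 76% of Lumen, so Mateo controls Lumen.
So Mateo already controls Lumen before the transaction.
After the purchase, Mateo's direct stake in Cobalt rises to 94% + 6% = 100%.
Mateo controlled Lumen already, so this is not a new person acquiring control; every other person's position is unchanged or reduced.
No new person acquires control, so the clause is not triggered.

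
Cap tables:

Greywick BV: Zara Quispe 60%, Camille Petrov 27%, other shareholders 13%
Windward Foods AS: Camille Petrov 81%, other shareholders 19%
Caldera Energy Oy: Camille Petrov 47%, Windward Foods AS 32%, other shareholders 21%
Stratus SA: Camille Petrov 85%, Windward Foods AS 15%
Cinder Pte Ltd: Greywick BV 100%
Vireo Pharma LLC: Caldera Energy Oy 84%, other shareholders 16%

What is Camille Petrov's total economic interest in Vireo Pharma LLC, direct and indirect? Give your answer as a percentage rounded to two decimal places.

Camille reaches Vireo along 2 paths.
Via Caldera: 47% × 84% = 39.48%.
Via Windward → Caldera: 81% × 32% × 84% = 21.7728%.
Total: 39.48% + 21.7728% = 61.2528%.
Rounded: 61.25%.

61.25%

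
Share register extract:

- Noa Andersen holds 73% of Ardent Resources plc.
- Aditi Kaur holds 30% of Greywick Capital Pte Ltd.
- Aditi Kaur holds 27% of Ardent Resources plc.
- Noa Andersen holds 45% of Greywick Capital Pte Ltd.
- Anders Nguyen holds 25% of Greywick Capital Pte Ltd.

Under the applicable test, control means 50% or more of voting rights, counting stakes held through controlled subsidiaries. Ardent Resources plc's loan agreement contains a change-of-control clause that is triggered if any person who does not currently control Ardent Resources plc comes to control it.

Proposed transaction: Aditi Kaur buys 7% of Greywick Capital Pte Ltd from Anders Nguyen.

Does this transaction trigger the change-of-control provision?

No

The purchase adds only to Aditi's holdings (Anders's stake shrinks), so Aditi is the only person who could newly come to control Ardent.
Aditi's largest direct stake is 30% in Greywick, which does not meet the threshold, so Aditi controls no company.
In Ardent, Aditi's side holds only 27%, not ≥ 50%.
So before the transaction, Aditi does not control Ardent.
After the purchase, Aditi's direct stake in Greywick rises to 30% + 7% = 37%, and Anders's stake falls to 18%.
Aditi's side now holds 37% of Greywick, not ≥ 50%, so Aditi still does not control Greywick.
After the transaction, Aditi's side holds 27% of Ardent, not ≥ 50%, so Aditi still does not control Ardent.
No new person acquires control, so the clause is not triggered.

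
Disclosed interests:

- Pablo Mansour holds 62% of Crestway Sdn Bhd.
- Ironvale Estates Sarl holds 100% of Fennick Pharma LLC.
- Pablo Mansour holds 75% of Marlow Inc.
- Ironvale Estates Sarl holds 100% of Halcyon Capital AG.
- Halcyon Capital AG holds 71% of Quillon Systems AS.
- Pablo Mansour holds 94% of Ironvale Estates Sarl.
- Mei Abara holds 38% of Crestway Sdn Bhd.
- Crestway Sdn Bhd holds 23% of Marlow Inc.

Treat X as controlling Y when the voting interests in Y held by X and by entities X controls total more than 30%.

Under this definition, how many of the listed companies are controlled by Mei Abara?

1

Mei holds 38% of Crestway, so Mei controls Crestway.
No other company's threshold is met.
Mei controls 1 company.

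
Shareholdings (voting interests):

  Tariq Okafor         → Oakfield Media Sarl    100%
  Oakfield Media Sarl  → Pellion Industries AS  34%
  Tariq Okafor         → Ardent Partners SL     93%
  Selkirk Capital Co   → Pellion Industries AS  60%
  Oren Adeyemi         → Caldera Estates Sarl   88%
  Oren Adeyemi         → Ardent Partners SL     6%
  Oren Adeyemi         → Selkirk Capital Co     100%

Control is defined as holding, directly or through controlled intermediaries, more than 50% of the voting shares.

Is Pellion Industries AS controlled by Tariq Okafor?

Tariq holds 100% of Oakfield, so Tariq controls Oakfield.
Tariq holds 93% of Ardent, so Tariq controls Ardent.
In Pellion, Tariq's side holds only 34%, not > 50%.
So Tariq does not control Pellion.

No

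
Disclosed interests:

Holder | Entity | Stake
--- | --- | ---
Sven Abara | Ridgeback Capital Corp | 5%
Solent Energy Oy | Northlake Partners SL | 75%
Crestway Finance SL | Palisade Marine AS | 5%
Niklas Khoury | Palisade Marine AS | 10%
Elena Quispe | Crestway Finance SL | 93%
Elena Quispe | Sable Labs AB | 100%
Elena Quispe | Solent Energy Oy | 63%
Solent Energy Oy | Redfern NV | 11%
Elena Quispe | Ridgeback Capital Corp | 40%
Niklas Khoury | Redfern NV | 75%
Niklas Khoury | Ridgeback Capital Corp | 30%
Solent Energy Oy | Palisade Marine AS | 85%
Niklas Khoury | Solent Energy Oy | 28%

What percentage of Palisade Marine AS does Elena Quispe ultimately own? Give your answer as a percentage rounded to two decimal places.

58.20%

Elena reaches Palisade along 2 paths.
Via Solent: 63% × 85% = 53.55%.
Via Crestway: 93% × 5% = 4.65%.
Total: 53.55% + 4.65% = 58.2%.
Rounded: 58.20%.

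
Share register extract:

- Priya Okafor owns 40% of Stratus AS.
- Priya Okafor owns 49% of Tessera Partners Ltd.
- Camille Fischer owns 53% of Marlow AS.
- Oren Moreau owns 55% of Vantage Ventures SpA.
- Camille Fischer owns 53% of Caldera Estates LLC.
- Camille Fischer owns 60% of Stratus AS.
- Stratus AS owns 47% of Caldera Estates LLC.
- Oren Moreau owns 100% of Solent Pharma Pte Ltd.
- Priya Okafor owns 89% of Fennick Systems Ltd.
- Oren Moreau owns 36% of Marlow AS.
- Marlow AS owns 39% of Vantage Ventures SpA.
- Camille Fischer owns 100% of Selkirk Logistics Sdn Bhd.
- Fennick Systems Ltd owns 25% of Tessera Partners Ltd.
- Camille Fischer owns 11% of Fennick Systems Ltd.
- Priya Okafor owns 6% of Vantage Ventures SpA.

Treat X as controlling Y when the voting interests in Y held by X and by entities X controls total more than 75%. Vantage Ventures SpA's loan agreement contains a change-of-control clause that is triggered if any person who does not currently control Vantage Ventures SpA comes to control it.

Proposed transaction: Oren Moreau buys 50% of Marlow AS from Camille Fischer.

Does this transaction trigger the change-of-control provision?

The purchase adds only to Oren's holdings (Camille's stake shrinks), so Oren is the only person who could newly come to control Vantage.
Oren holds 100% of Solent, so Oren controls Solent.
In Vantage, Oren's side holds only 55%, not > 75%.
So before the transaction, Oren does not control Vantage.
After the purchase, Oren's direct stake in Marlow rises to 36% + 50% = 86%, and Camille's stake falls to 3%.
Oren holds 86% of Marlow, so Oren controls Marlow.
Marlow and Oren together hold 39% + 55% = 94% of Vantage, so Oren controls Vantage.
Oren did not control Vantage before and does after, so the clause is triggered.

Yes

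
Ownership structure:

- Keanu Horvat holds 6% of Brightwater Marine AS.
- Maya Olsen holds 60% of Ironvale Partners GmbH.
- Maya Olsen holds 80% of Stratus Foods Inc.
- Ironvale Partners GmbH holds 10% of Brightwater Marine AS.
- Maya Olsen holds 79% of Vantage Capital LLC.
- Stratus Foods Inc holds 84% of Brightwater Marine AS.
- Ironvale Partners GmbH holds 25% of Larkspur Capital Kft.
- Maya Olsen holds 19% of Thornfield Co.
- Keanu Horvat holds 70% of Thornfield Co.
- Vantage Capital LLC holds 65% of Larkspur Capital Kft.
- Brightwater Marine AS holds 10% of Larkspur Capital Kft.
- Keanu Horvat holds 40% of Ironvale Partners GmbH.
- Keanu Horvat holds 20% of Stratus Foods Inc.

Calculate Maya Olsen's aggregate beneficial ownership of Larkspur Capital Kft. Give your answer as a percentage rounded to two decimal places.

73.67%

Maya reaches Larkspur along 4 paths.
Via Stratus → Brightwater: 80% × 84% × 10% = 6.72%.
Via Ironvale → Brightwater: 60% × 10% × 10% = 0.6%.
Via Ironvale: 60% × 25% = 15%.
Via Vantage: 79% × 65% = 51.35%.
Total: 6.72% + 0.6% + 15% + 51.35% = 73.67%.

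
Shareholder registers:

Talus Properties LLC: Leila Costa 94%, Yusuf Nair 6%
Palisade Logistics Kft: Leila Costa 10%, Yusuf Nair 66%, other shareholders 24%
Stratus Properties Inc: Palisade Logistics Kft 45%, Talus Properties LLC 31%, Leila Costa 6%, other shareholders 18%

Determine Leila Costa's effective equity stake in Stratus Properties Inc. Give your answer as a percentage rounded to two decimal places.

Leila reaches Stratus along 3 paths.
Via Palisade: 10% × 45% = 4.5%.
Via Talus: 94% × 31% = 29.14%.
Direct stake: 6% = 6%.
Total: 4.5% + 29.14% + 6% = 39.64%.

39.64%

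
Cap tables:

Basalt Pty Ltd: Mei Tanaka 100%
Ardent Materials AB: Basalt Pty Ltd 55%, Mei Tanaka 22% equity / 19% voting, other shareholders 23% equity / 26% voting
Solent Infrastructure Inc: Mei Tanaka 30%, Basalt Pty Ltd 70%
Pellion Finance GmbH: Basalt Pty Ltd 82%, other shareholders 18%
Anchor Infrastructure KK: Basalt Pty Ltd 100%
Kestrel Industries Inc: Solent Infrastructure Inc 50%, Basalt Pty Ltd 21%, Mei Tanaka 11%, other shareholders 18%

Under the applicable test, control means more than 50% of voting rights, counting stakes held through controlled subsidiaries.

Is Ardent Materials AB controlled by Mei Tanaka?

Mei holds 100% of Basalt, so Mei controls Basalt.
Basalt and Mei together hold 55% + 19% = 74% of Ardent, so Mei controls Ardent.

Yes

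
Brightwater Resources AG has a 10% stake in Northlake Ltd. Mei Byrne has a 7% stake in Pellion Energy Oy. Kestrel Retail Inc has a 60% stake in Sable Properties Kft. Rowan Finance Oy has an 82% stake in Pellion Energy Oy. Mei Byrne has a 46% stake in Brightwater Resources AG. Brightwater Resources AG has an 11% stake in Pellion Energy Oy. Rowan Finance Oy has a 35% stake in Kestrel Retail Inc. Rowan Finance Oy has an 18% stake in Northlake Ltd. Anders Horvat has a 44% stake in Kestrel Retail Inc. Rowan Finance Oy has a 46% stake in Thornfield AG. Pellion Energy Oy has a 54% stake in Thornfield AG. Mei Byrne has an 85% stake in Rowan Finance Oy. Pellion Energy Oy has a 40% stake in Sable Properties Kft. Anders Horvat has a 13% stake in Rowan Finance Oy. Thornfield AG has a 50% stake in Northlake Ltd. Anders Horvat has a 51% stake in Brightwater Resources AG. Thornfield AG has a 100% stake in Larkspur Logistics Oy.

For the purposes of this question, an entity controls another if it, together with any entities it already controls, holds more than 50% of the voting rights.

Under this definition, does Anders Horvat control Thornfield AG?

Anders holds 51% of Brightwater, so Anders controls Brightwater.
Neither Anders nor any entity Anders controls holds any voting interest in Thornfield.
So Anders does not control Thornfield.

No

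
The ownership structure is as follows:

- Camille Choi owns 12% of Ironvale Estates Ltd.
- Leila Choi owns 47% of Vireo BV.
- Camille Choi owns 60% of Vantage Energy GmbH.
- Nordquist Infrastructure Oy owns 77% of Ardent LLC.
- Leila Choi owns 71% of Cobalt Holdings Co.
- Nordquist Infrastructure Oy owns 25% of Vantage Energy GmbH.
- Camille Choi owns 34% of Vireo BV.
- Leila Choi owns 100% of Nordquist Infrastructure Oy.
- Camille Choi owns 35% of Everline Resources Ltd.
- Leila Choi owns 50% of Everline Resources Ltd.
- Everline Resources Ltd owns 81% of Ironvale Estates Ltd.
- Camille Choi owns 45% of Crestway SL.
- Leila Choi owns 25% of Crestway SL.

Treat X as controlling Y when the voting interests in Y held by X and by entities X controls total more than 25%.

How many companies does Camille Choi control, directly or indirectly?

5

Camille holds 35% of Everline, so Camille controls Everline.
Camille holds 45% of Crestway, so Camille controls Crestway.
Camille holds 34% of Vireo, so Camille controls Vireo.
Camille holds 60% of Vantage, so Camille controls Vantage.
Everline and Camille together hold 81% + 12% = 93% of Ironvale, so Camille controls Ironvale.
No other company's threshold is met.
Camille controls 5 companies.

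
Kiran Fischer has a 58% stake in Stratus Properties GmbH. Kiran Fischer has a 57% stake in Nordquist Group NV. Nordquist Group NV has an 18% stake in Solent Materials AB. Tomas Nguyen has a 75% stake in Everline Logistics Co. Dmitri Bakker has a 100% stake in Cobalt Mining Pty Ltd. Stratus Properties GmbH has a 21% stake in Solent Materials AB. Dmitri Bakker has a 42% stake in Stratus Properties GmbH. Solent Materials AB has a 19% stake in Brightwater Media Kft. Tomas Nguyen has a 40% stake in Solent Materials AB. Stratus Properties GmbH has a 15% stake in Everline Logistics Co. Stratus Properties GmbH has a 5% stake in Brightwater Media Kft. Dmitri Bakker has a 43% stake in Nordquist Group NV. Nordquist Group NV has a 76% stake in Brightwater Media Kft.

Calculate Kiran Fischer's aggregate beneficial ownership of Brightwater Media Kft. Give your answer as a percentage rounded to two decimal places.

Kiran reaches Brightwater along 4 paths.
Via Stratus: 58% × 5% = 2.9%.
Via Nordquist: 57% × 76% = 43.32%.
Via Stratus → Solent: 58% × 21% × 19% = 2.3142%.
Via Nordquist → Solent: 57% × 18% × 19% = 1.9494%.
Total: 2.9% + 43.32% + 2.3142% + 1.9494% = 50.4836%.
Rounded: 50.48%.

50.48%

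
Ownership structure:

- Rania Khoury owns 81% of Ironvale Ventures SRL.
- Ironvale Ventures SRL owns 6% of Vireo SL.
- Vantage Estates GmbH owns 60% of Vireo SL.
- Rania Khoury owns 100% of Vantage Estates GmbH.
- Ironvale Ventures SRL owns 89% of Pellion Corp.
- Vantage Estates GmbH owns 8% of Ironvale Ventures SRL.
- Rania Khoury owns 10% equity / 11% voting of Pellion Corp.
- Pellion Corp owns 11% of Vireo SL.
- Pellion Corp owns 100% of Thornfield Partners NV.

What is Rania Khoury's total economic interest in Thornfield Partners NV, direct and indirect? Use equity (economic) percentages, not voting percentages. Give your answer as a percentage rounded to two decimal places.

89.21%

Rania reaches Thornfield along 3 paths.
Via Pellion: 10% × 100% = 10%.
Via Ironvale → Pellion: 81% × 89% × 100% = 72.09%.
Via Vantage → Ironvale → Pellion: 100% × 8% × 89% × 100% = 7.12%.
Total: 10% + 72.09% + 7.12% = 89.21%.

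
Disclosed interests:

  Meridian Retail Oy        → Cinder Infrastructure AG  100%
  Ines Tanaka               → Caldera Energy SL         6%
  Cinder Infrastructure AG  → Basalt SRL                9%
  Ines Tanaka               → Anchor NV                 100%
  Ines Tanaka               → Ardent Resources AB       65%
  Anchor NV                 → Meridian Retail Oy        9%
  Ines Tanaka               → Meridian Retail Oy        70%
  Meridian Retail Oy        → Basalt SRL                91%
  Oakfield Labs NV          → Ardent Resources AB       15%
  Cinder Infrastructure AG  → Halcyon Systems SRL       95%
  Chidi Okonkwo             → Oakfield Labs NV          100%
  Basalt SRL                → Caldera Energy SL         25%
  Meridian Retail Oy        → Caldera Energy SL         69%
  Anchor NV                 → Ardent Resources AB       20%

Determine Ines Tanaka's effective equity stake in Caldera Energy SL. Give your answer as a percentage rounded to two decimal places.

Ines reaches Caldera along 7 paths.
Via Anchor → Meridian: 100% × 9% × 69% = 6.21%.
Via Meridian: 70% × 69% = 48.3%.
Via Anchor → Meridian → Basalt: 100% × 9% × 91% × 25% = 2.0475%.
Via Meridian → Basalt: 70% × 91% × 25% = 15.925%.
Via Anchor → Meridian → Cinder → Basalt: 100% × 9% × 100% × 9% × 25% = 0.2025%.
Via Meridian → Cinder → Basalt: 70% × 100% × 9% × 25% = 1.575%.
Direct stake: 6% = 6%.
Total: 6.21% + 48.3% + 2.0475% + 15.925% + 0.2025% + 1.575% + 6% = 80.26%.

80.26%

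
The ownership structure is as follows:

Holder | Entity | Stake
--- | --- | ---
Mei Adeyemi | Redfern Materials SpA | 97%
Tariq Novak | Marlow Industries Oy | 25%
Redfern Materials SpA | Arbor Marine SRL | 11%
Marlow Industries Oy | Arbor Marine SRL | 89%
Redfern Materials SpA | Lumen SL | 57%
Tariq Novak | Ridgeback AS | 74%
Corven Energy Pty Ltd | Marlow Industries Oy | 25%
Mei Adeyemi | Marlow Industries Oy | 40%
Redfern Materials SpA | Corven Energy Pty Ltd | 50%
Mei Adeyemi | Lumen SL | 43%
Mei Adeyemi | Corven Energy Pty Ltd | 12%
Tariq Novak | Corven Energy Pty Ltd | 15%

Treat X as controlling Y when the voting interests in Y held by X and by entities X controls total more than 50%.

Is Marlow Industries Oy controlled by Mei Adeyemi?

Yes

Mei holds 97% of Redfern, so Mei controls Redfern.
Redfern and Mei together hold 50% + 12% = 62% of Corven, so Mei controls Corven.
Mei and Corven together hold 40% + 25% = 65% of Marlow, so Mei controls Marlow.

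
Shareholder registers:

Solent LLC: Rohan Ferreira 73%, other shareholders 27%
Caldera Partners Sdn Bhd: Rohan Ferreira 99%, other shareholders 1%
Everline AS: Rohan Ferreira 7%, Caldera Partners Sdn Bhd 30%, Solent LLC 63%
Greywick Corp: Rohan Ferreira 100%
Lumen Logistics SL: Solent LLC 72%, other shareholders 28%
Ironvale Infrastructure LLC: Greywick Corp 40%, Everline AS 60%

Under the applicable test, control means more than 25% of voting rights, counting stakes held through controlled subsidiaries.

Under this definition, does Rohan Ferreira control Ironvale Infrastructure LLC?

Rohan holds 73% of Solent, so Rohan controls Solent.
Rohan holds 99% of Caldera, so Rohan controls Caldera.
Rohan and Caldera and Solent together hold 7% + 30% + 63% = 100% of Everline, so Rohan controls Everline.
Rohan holds 100% of Greywick, so Rohan controls Greywick.
Greywick and Everline together hold 40% + 60% = 100% of Ironvale, so Rohan controls Ironvale.

Yes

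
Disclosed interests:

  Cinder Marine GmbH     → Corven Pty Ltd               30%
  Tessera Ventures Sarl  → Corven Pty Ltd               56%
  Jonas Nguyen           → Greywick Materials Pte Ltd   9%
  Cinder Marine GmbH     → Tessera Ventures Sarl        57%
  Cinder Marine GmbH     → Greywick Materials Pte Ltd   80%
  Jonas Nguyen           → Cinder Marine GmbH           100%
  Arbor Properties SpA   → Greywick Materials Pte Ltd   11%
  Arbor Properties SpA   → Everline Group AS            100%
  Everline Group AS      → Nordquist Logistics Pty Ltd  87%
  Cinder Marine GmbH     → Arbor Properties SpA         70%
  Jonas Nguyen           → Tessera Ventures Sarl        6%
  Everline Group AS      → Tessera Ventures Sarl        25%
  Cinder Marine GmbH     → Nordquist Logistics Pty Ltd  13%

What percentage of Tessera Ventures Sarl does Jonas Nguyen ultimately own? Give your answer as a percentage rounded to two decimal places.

80.50%

Jonas reaches Tessera along 3 paths.
Via Cinder: 100% × 57% = 57%.
Direct stake: 6% = 6%.
Via Cinder → Arbor → Everline: 100% × 70% × 100% × 25% = 17.5%.
Total: 57% + 6% + 17.5% = 80.5%.
Rounded: 80.50%.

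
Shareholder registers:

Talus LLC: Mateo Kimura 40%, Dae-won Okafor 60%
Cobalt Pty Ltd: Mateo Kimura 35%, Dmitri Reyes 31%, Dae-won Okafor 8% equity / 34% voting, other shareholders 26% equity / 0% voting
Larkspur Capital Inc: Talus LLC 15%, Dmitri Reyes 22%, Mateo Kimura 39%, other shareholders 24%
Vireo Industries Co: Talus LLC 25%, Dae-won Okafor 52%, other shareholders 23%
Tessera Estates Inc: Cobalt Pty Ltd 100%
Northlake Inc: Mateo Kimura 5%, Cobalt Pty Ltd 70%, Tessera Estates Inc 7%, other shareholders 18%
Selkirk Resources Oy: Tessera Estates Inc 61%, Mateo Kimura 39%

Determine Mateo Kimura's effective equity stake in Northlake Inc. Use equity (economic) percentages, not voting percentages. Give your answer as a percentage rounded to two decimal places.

Mateo reaches Northlake along 3 paths.
Direct stake: 5% = 5%.
Via Cobalt: 35% × 70% = 24.5%.
Via Cobalt → Tessera: 35% × 100% × 7% = 2.45%.
Total: 5% + 24.5% + 2.45% = 31.95%.

31.95%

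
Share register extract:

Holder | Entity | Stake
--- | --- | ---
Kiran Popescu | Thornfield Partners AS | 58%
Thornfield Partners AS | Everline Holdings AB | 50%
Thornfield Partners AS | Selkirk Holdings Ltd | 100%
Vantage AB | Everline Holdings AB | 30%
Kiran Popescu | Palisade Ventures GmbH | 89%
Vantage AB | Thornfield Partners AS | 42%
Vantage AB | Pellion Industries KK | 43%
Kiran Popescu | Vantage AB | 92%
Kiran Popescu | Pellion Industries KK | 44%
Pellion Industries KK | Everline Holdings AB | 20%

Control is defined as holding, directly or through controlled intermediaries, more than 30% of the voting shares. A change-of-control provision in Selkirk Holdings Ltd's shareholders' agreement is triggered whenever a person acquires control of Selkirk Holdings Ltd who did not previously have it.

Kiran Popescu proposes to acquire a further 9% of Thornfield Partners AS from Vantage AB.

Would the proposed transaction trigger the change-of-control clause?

The purchase adds only to Kiran's holdings (Vantage's stake shrinks), so Kiran is the only person who could newly come to control Selkirk.
Kiran holds 92% of Vantage, so Kiran controls Vantage.
Vantage and Kiran together hold 42% + 58% = 100% of Thornfield, so Kiran controls Thornfield.
Thornfield holds 100% of Selkirk, so Kiran controls Selkirk.
So Kiran already controls Selkirk before the transaction.
After the purchase, Kiran's direct stake in Thornfield rises to 58% + 9% = 67%, and Vantage's stake falls to 33%.
Kiran controlled Selkirk already, so this is not a new person acquiring control; every other person's position is unchanged or reduced.
No new person acquires control, so the clause is not triggered.

No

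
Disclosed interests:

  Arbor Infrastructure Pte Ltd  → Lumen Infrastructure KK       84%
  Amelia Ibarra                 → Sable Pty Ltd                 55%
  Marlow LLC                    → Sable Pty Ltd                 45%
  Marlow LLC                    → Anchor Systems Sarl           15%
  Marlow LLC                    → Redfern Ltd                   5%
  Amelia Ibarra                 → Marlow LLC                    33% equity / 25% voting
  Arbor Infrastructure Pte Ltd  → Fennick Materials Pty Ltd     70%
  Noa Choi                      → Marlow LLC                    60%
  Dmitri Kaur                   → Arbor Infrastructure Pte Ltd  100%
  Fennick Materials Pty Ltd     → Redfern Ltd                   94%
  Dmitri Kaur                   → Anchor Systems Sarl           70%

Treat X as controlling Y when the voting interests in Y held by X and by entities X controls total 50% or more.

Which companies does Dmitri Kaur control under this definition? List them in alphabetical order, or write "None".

Dmitri holds 100% of Arbor, so Dmitri controls Arbor.
Arbor holds 70% of Fennick, so Dmitri controls Fennick.
Dmitri holds 70% of Anchor, so Dmitri controls Anchor.
Fennick holds 94% of Redfern, so Dmitri controls Redfern.
Arbor holds 84% of Lumen, so Dmitri controls Lumen.
No other company's threshold is met.

Anchor Systems Sarl, Arbor Infrastructure Pte Ltd, Fennick Materials Pty Ltd, Lumen Infrastructure KK, Redfern Ltd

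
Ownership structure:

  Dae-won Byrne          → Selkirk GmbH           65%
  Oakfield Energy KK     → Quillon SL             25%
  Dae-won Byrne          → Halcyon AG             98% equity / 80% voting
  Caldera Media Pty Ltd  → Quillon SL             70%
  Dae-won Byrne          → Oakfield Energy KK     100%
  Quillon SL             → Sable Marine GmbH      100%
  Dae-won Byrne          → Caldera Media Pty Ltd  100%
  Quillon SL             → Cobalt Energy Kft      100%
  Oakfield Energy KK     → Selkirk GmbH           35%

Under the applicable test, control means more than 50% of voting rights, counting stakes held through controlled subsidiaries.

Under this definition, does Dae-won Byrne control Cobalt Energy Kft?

Dae-won holds 100% of Caldera, so Dae-won controls Caldera.
Dae-won holds 100% of Oakfield, so Dae-won controls Oakfield.
Oakfield and Caldera together hold 25% + 70% = 95% of Quillon, so Dae-won controls Quillon.
Quillon holds 100% of Cobalt, so Dae-won controls Cobalt.

Yes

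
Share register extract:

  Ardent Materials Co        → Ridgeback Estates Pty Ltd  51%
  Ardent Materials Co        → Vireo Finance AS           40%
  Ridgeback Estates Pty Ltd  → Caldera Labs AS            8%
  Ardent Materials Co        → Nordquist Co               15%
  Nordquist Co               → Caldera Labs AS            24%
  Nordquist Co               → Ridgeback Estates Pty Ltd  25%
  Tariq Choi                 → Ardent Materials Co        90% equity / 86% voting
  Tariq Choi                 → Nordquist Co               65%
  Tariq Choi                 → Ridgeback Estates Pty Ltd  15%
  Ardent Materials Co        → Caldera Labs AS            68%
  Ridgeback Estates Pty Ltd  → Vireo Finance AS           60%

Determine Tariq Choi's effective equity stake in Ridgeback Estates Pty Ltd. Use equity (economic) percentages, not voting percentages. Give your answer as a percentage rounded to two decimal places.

80.53%

Tariq reaches Ridgeback along 4 paths.
Via Nordquist: 65% × 25% = 16.25%.
Via Ardent → Nordquist: 90% × 15% × 25% = 3.375%.
Via Ardent: 90% × 51% = 45.9%.
Direct stake: 15% = 15%.
Total: 16.25% + 3.375% + 45.9% + 15% = 80.525%.
Rounded: 80.53%.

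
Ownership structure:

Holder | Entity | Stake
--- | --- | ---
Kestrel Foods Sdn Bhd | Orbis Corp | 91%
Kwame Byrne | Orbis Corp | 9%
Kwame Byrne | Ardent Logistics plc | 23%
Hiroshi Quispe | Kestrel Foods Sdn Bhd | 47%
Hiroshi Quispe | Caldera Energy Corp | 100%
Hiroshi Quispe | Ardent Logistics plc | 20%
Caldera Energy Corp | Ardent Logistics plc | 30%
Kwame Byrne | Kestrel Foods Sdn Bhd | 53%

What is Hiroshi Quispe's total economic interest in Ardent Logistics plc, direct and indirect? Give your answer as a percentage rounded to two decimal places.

Hiroshi reaches Ardent along 2 paths.
Direct stake: 20% = 20%.
Via Caldera: 100% × 30% = 30%.
Total: 20% + 30% = 50%.
Rounded: 50.00%.

50.00%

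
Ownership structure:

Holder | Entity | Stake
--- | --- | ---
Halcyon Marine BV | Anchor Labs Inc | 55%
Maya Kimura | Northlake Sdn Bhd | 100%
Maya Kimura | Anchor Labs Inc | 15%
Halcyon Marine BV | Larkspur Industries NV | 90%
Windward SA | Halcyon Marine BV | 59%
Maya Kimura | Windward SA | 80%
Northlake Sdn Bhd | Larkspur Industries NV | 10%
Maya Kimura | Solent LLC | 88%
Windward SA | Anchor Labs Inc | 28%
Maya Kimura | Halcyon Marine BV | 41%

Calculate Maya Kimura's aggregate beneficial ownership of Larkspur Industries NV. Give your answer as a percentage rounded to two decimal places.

Maya reaches Larkspur along 3 paths.
Via Northlake: 100% × 10% = 10%.
Via Halcyon: 41% × 90% = 36.9%.
Via Windward → Halcyon: 80% × 59% × 90% = 42.48%.
Total: 10% + 36.9% + 42.48% = 89.38%.

89.38%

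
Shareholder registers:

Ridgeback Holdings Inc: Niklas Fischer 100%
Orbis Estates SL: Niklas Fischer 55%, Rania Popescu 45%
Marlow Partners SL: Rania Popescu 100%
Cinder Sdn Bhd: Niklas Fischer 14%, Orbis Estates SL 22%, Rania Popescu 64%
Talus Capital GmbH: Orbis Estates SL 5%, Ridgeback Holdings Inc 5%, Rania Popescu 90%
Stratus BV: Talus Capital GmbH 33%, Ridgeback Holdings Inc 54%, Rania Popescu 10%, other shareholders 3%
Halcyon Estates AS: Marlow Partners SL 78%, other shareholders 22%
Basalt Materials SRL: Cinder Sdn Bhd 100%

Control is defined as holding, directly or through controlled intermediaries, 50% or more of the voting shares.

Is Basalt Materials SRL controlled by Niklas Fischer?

Niklas holds 100% of Ridgeback, so Niklas controls Ridgeback.
Niklas holds 55% of Orbis, so Niklas controls Orbis.
Ridgeback holds 54% of Stratus, so Niklas controls Stratus.
Neither Niklas nor any entity Niklas controls holds any voting interest in Basalt.
So Niklas does not control Basalt.

No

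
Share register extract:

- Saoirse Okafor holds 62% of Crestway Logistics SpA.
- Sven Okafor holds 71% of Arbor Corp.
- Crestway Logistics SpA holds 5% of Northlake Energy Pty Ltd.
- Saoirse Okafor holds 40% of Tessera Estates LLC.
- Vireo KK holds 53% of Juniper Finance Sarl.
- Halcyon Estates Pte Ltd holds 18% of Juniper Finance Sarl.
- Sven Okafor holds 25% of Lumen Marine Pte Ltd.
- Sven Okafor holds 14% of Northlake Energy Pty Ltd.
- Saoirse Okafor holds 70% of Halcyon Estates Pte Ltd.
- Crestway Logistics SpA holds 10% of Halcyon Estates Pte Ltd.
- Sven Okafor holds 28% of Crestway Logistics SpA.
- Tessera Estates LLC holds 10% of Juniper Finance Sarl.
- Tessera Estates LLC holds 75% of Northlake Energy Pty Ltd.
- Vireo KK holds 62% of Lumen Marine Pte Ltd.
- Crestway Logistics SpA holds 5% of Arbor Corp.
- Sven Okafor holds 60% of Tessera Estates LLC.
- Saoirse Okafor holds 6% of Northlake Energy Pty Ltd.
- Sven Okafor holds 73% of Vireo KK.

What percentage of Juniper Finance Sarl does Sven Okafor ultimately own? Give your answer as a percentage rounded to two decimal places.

45.19%

Sven reaches Juniper along 3 paths.
Via Crestway → Halcyon: 28% × 10% × 18% = 0.504%.
Via Vireo: 73% × 53% = 38.69%.
Via Tessera: 60% × 10% = 6%.
Total: 0.504% + 38.69% + 6% = 45.194%.
Rounded: 45.19%.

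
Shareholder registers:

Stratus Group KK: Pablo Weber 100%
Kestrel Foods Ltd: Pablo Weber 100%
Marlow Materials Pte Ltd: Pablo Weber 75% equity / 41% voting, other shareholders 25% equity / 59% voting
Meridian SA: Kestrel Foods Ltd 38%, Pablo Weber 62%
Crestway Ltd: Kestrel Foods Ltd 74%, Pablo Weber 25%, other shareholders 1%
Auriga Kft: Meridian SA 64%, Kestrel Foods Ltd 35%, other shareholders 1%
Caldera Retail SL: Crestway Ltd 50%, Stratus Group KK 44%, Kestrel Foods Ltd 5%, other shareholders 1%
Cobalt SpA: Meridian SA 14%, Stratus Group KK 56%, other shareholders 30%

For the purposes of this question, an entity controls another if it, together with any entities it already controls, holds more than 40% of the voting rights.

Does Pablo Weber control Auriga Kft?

Pablo holds 100% of Kestrel, so Pablo controls Kestrel.
Kestrel and Pablo together hold 38% + 62% = 100% of Meridian, so Pablo controls Meridian.
Meridian and Kestrel together hold 64% + 35% = 99% of Auriga, so Pablo controls Auriga.

Yes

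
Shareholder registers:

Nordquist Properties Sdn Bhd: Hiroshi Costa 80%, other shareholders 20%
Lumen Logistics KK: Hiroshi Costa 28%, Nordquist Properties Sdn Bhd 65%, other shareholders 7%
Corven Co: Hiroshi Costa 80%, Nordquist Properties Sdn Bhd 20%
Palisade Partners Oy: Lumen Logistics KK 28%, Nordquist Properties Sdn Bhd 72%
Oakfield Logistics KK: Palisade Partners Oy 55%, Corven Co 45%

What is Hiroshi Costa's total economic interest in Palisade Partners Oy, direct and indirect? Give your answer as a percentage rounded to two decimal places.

80.00%

Hiroshi reaches Palisade along 3 paths.
Via Lumen: 28% × 28% = 7.84%.
Via Nordquist → Lumen: 80% × 65% × 28% = 14.56%.
Via Nordquist: 80% × 72% = 57.6%.
Total: 7.84% + 14.56% + 57.6% = 80%.
Rounded: 80.00%.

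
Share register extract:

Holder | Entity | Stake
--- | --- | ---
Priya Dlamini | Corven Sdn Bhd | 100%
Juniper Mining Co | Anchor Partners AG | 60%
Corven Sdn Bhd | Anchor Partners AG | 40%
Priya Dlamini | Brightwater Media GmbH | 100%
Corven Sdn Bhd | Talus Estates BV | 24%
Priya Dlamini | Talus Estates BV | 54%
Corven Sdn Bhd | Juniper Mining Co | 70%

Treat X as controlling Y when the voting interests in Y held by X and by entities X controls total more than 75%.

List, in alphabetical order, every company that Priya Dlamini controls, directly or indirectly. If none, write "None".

Priya holds 100% of Corven, so Priya controls Corven.
Priya holds 100% of Brightwater, so Priya controls Brightwater.
Priya and Corven together hold 54% + 24% = 78% of Talus, so Priya controls Talus.
No other company's threshold is met.

Brightwater Media GmbH, Corven Sdn Bhd, Talus Estates BV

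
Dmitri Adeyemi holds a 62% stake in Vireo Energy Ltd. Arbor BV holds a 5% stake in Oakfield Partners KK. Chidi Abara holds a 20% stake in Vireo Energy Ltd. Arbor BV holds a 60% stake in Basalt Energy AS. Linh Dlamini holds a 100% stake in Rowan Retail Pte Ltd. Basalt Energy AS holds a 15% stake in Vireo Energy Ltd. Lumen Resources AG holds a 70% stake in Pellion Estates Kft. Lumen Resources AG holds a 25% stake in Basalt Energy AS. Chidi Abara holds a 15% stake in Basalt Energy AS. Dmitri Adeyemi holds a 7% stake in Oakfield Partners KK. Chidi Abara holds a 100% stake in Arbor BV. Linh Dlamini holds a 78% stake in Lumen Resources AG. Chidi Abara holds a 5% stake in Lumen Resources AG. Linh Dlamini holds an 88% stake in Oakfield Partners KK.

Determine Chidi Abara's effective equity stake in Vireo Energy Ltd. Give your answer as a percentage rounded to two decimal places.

Chidi reaches Vireo along 4 paths.
Via Lumen → Basalt: 5% × 25% × 15% = 0.1875%.
Via Basalt: 15% × 15% = 2.25%.
Via Arbor → Basalt: 100% × 60% × 15% = 9%.
Direct stake: 20% = 20%.
Total: 0.1875% + 2.25% + 9% + 20% = 31.4375%.
Rounded: 31.44%.

31.44%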